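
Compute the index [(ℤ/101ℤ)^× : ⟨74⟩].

1

ord(74) | φ(101) = 101 − 1 = 100 = 2^2 · 5^2.
Divisors of 100: 1, 2, 4, 5, 10, 20, 25, 50, 100.
Evaluate successive powers at the divisors of 100:
74^1 ≡ 74
74^2 ≡ 22
74^4 ≡ 80
74^5 ≡ 62
74^10 ≡ 6
74^20 ≡ 36
74^25 ≡ 10
74^50 ≡ 100
74^100 ≡ 1
So ord_101(74) = 100, hence |⟨74⟩| = 100.
Index = |(Z/101Z)^×| / |⟨74⟩| = 100 / 100 = 1.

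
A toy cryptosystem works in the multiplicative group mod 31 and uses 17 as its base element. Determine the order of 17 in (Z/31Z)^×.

30

ord(17) | φ(31) = 31 − 1 = 30 = 2 · 3 · 5.
Divisors of 30: 1, 2, 3, 5, 6, 10, 15, 30.
Evaluate successive powers at the divisors of 30:
17^1 ≡ 17
17^2 ≡ 10
17^3 ≡ 15
17^5 ≡ 26
17^6 ≡ 8
17^10 ≡ 25
17^15 ≡ 30
17^30 ≡ 1
Therefore the multiplicative order of 17 modulo 31 is 30.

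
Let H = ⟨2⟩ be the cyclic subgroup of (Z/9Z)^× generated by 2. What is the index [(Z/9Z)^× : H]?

1

By Lagrange's theorem, ord_9(2) divides φ(9) = φ(3^2) = 3·(3−1) = 6 = 2 · 3.
Divisors of 6: 1, 2, 3, 6.
Compute 2^d (mod 9) for the divisors d until we hit 1:
2^1 ≡ 2 (mod 9)
2^2 ≡ 4 (mod 9)
2^3 ≡ 8 (mod 9)
2^6 ≡ 1 (mod 9) ✓
The order of 2 is 6, so the subgroup it generates has 6 elements.
[(Z/9Z)^× : ⟨2⟩] = 6/6 = 1.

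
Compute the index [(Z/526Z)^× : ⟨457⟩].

Since 457 ∈ (Z/526Z)^×, its order divides φ(526) = φ(2)·φ(263) = 1·262 = 262 = 2 · 131.
Divisors of 262: 1, 2, 131, 262.
Compute 457^d (mod 526) for the divisors d until we hit 1:
457^1 ≡ 457 (mod 526)
457^2 ≡ 27 (mod 526)
457^131 ≡ 525 (mod 526)
457^262 ≡ 1 (mod 526) ✓
The order of 457 is 262, so the subgroup it generates has 262 elements.
The index is φ(526) / ord(457) = 262 / 262 = 1.

1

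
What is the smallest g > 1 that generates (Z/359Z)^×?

φ(359) = 359 − 1 = 358 = 2 · 179.
g is a primitive root iff g^(358/q) ≢ 1 (mod 359) for each prime q ∈ {2, 179}.
g = 2: 2^179 ≡ 1 — hits 1, so not a primitive root.
g = 3: 3^179 ≡ 1 — hits 1, so not a primitive root.
g = 4: 4^179 ≡ 1 — hits 1, so not a primitive root.
g = 5: 5^179 ≡ 1 — hits 1, so not a primitive root.
g = 6: 6^179 ≡ 1 — hits 1, so not a primitive root.
g = 7: 7^179 ≡ 358; 7^2 ≡ 49 — none is 1, so 7 is a primitive root.
The smallest primitive root modulo 359 is 7.

7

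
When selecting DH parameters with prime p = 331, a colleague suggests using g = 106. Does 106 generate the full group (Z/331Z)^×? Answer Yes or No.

φ(331) = 331 − 1 = 330 = 2 · 3 · 5 · 11.
106 is a primitive root mod 331 iff 106^(φ(331)/q) ≢ 1 for every prime q | φ(331), i.e. q ∈ {2, 3, 5, 11}.
106^165 ≡ 330 (mod 331)  [q = 2: ≢ 1 ✓]
106^110 ≡ 1 (mod 331)  [q = 3: ≡ 1 ✗]
106^66 ≡ 150 (mod 331)  [q = 5: ≢ 1 ✓]
106^30 ≡ 270 (mod 331)  [q = 11: ≢ 1 ✓]
106^110 ≡ 1 shows ord(106) | 110, strictly less than φ(331); not a primitive root.

No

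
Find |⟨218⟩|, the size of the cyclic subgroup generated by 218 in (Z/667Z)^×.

308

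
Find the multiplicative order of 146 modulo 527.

ord(146) | φ(527) = φ(17·31) = (17−1)·(31−1) = 16·30 = 480 = 2^5 · 3 · 5.
Divisors of 480: 1, 2, 3, 4, 5, 6, 8, 10, 12, 15, 16, 20, 24, 30, 32, 40, 48, 60, 80, 96, 120, 160, 240, 480.
Check 146^d mod 527 for each divisor in increasing order:
146^1 ≡ 146
146^2 ≡ 236
146^3 ≡ 201
146^4 ≡ 361
146^5 ≡ 6
146^6 ≡ 349
146^8 ≡ 152
146^10 ≡ 36
146^12 ≡ 64
146^15 ≡ 216
146^16 ≡ 443
146^20 ≡ 242
146^24 ≡ 407
146^30 ≡ 280
146^32 ≡ 205
146^40 ≡ 67
146^48 ≡ 171
146^60 ≡ 404
146^80 ≡ 273
146^96 ≡ 256
146^120 ≡ 373
146^160 ≡ 222
146^240 ≡ 1
Therefore the multiplicative order of 146 modulo 527 is 240.

240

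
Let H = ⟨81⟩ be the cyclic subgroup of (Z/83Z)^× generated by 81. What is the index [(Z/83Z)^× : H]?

By Lagrange's theorem, ord_83(81) divides φ(83) = 83 − 1 = 82 = 2 · 41.
Divisors of 82: 1, 2, 41, 82.
Test each divisor d:
81^1 ≡ 81 (mod 83)
81^2 ≡ 4 (mod 83)
81^41 ≡ 1 (mod 83) ✓
Thus |⟨81⟩| = ord(81) = 41.
The index is φ(83) / ord(81) = 82 / 41 = 2.

2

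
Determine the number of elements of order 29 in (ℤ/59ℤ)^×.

28

φ(59) = 59 − 1 = 58 = 2 · 29.
Since (Z/59Z)^× is cyclic of order 58, the number of elements of order d is φ(d) when d | 58 and 0 otherwise.
29 | 58, and φ(29) = 29 − 1 = 28.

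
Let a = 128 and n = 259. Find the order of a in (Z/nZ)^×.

36

The order of 128 must divide φ(259) = φ(7·37) = (7−1)·(37−1) = 6·36 = 216 = 2^3 · 3^3.
Divisors of 216: 1, 2, 3, 4, 6, 8, 9, 12, 18, 24, 27, 36, 54, 72, 108, 216.
Test each divisor d:
128^1 ≡ 128
128^2 ≡ 67
128^3 ≡ 29
128^4 ≡ 86
128^6 ≡ 64
128^8 ≡ 144
128^9 ≡ 43
128^12 ≡ 211
128^18 ≡ 36
128^24 ≡ 232
128^27 ≡ 253
128^36 ≡ 1
So ord_259(128) = 36.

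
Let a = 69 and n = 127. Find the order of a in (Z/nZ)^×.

63

The order of 69 must divide φ(127) = 127 − 1 = 126 = 2 · 3^2 · 7.
Divisors of 126: 1, 2, 3, 6, 7, 9, 14, 18, 21, 42, 63, 126.
Check 69^d mod 127 for each divisor in increasing order:
69^1 ≡ 69 (mod 127)
69^2 ≡ 62 (mod 127)
69^3 ≡ 87 (mod 127)
69^6 ≡ 76 (mod 127)
69^7 ≡ 37 (mod 127)
69^9 ≡ 8 (mod 127)
69^14 ≡ 99 (mod 127)
69^18 ≡ 64 (mod 127)
69^21 ≡ 107 (mod 127)
69^42 ≡ 19 (mod 127)
69^63 ≡ 1 (mod 127) ✓
So ord_127(69) = 63.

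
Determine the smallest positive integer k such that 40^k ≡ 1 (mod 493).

By Lagrange's theorem, ord_493(40) divides φ(493) = φ(17·29) = (17−1)·(29−1) = 16·28 = 448 = 2^6 · 7.
Divisors of 448: 1, 2, 4, 7, 8, 14, 16, 28, 32, 56, 64, 112, 224, 448.
Compute 40^d (mod 493) for the divisors d until we hit 1:
40^1 ≡ 40 (mod 493)
40^2 ≡ 121 (mod 493)
40^4 ≡ 344 (mod 493)
40^7 ≡ 99 (mod 493)
40^8 ≡ 16 (mod 493)
40^14 ≡ 434 (mod 493)
40^16 ≡ 256 (mod 493)
40^28 ≡ 30 (mod 493)
40^32 ≡ 460 (mod 493)
40^56 ≡ 407 (mod 493)
40^64 ≡ 103 (mod 493)
40^112 ≡ 1 (mod 493) ✓
Hence ord(40) = 112.

112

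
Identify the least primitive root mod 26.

φ(26) = φ(2)·φ(13) = 1·12 = 12 = 2^2 · 3.
Test candidates g = 2, 3, … against the prime factors q ∈ {2, 3} of φ(26): g is a generator iff g^(12/q) ≢ 1 for every such q.
g = 2: gcd(2, 26) = 2 > 1, not a unit — skip.
g = 3: 3^6 ≡ 1 — hits 1, so not a primitive root.
g = 4: gcd(4, 26) = 2 > 1, not a unit — skip.
g = 5: 5^6 ≡ 25; 5^4 ≡ 1 — hits 1, so not a primitive root.
g = 6: gcd(6, 26) = 2 > 1, not a unit — skip.
g = 7: 7^6 ≡ 25; 7^4 ≡ 9 — none is 1, so 7 is a primitive root.
So 7 is the smallest generator of (Z/26Z)^×.

7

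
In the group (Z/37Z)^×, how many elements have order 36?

12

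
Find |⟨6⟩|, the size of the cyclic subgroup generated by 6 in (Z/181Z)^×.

60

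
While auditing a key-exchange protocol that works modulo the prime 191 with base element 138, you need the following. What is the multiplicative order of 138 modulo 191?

95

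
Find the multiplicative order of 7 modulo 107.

ord(7) | φ(107) = 107 − 1 = 106 = 2 · 53.
Divisors of 106: 1, 2, 53, 106.
Compute 7^d (mod 107) for the divisors d until we hit 1:
7^1 ≡ 7
7^2 ≡ 49
7^53 ≡ 106
7^106 ≡ 1
Therefore the multiplicative order of 7 modulo 107 is 106.

106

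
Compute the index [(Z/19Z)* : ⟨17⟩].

2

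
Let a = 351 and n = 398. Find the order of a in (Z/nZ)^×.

ord(351) | φ(398) = φ(2)·φ(199) = 1·198 = 198 = 2 · 3^2 · 11.
Divisors of 198: 1, 2, 3, 6, 9, 11, 18, 22, 33, 66, 99, 198.
Evaluate successive powers at the divisors of 198:
351^1 ≡ 351 (mod 398)
351^2 ≡ 219 (mod 398)
351^3 ≡ 55 (mod 398)
351^6 ≡ 239 (mod 398)
351^9 ≡ 11 (mod 398)
351^11 ≡ 21 (mod 398)
351^18 ≡ 121 (mod 398)
351^22 ≡ 43 (mod 398)
351^33 ≡ 107 (mod 398)
351^66 ≡ 305 (mod 398)
351^99 ≡ 397 (mod 398)
351^198 ≡ 1 (mod 398) ✓
Therefore the multiplicative order of 351 modulo 398 is 198.

198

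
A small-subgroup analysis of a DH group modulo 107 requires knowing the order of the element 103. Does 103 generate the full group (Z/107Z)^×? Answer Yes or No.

Yes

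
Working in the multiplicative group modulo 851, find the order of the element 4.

198

By Lagrange's theorem, ord_851(4) divides φ(851) = φ(23·37) = (23−1)·(37−1) = 22·36 = 792 = 2^3 · 3^2 · 11.
Divisors of 792: 1, 2, 3, 4, 6, 8, 9, 11, 12, 18, 22, 24, 33, 36, 44, 66, 72, 88, 99, 132, 198, 264, 396, 792.
Check 4^d mod 851 for each divisor in increasing order:
4^1 ≡ 4
4^2 ≡ 16
4^3 ≡ 64
4^4 ≡ 256
4^6 ≡ 692
4^8 ≡ 9
4^9 ≡ 36
4^11 ≡ 576
4^12 ≡ 602
4^18 ≡ 445
4^22 ≡ 737
4^24 ≡ 729
4^33 ≡ 714
4^36 ≡ 593
4^44 ≡ 231
4^66 ≡ 47
4^72 ≡ 186
4^88 ≡ 599
4^99 ≡ 369
4^132 ≡ 507
4^198 ≡ 1
The smallest such exponent is 198, so the order of 4 is 198.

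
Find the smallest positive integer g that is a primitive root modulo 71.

φ(71) = 71 − 1 = 70 = 2 · 5 · 7.
g is a primitive root iff g^(70/q) ≢ 1 (mod 71) for each prime q ∈ {2, 5, 7}.
g = 2: 2^35 ≡ 1 — hits 1, so not a primitive root.
g = 3: 3^35 ≡ 1 — hits 1, so not a primitive root.
g = 4: 4^35 ≡ 1 — hits 1, so not a primitive root.
g = 5: 5^35 ≡ 1 — hits 1, so not a primitive root.
g = 6: 6^35 ≡ 1 — hits 1, so not a primitive root.
g = 7: 7^35 ≡ 70; 7^14 ≡ 54; 7^10 ≡ 45 — none is 1, so 7 is a primitive root.
So 7 is the smallest generator of (Z/71Z)^×.

7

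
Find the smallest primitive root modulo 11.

2

φ(11) = 11 − 1 = 10 = 2 · 5.
Test candidates g = 2, 3, … against the prime factors q ∈ {2, 5} of φ(11): g is a generator iff g^(10/q) ≢ 1 for every such q.
g = 2: 2^5 ≡ 10; 2^2 ≡ 4 — none is 1, so 2 is a primitive root.
So 2 is the smallest generator of (Z/11Z)^×.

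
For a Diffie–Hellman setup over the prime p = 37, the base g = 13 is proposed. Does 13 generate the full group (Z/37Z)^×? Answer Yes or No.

φ(37) = 37 − 1 = 36 = 2^2 · 3^2.
An element g generates (Z/37Z)^× iff g^(36/q) ≢ 1 (mod 37) for each prime q ∈ {2, 3}.
13^18 ≡ 36 (mod 37)  [q = 2: ≢ 1 ✓]
13^12 ≡ 10 (mod 37)  [q = 3: ≢ 1 ✓]
Every test exponent gives a nontrivial residue, hence 13 generates the full group.

Yes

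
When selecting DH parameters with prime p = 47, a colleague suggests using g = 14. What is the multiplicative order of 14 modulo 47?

23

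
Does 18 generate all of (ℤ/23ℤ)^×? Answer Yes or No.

No

φ(23) = 23 − 1 = 22 = 2 · 11.
Test 18^(22/q) mod 23 for each prime factor q of 22:
18^11 ≡ 1 (mod 23)  [q = 2: ≡ 1 ✗]
18^2 ≡ 2 (mod 23)  [q = 11: ≢ 1 ✓]
The check at q = 2 fails, so 18 generates a proper subgroup.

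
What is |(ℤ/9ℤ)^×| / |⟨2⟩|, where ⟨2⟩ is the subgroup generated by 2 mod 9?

ord(2) | φ(9) = φ(3^2) = 3·(3−1) = 6 = 2 · 3.
Divisors of 6: 1, 2, 3, 6.
Check 2^d mod 9 for each divisor in increasing order:
2^1 ≡ 2 (mod 9)
2^2 ≡ 4 (mod 9)
2^3 ≡ 8 (mod 9)
2^6 ≡ 1 (mod 9) ✓
So ord_9(2) = 6, hence |⟨2⟩| = 6.
[(Z/9Z)^× : ⟨2⟩] = 6/6 = 1.

1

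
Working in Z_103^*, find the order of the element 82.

Since 82 ∈ (Z/103Z)^×, its order divides φ(103) = 103 − 1 = 102 = 2 · 3 · 17.
Divisors of 102: 1, 2, 3, 6, 17, 34, 51, 102.
Evaluate successive powers at the divisors of 102:
82^1 ≡ 82 (mod 103)
82^2 ≡ 29 (mod 103)
82^3 ≡ 9 (mod 103)
82^6 ≡ 81 (mod 103)
82^17 ≡ 46 (mod 103)
82^34 ≡ 56 (mod 103)
82^51 ≡ 1 (mod 103) ✓
Therefore the multiplicative order of 82 modulo 103 is 51.

51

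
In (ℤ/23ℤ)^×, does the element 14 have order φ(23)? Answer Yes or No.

Yes

φ(23) = 23 − 1 = 22 = 2 · 11.
Test 14^(22/q) mod 23 for each prime factor q of 22:
14^11 ≡ 22 (mod 23)  [q = 2: ≢ 1 ✓]
14^2 ≡ 12 (mod 23)  [q = 11: ≢ 1 ✓]
Every test exponent gives a nontrivial residue, hence 14 generates the full group.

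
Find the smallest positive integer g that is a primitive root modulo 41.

φ(41) = 41 − 1 = 40 = 2^3 · 5.
Test candidates g = 2, 3, … against the prime factors q ∈ {2, 5} of φ(41): g is a generator iff g^(40/q) ≢ 1 for every such q.
g = 2: 2^20 ≡ 1 — hits 1, so not a primitive root.
g = 3: 3^20 ≡ 40; 3^8 ≡ 1 — hits 1, so not a primitive root.
g = 4: 4^20 ≡ 1 — hits 1, so not a primitive root.
g = 5: 5^20 ≡ 1 — hits 1, so not a primitive root.
g = 6: 6^20 ≡ 40; 6^8 ≡ 10 — none is 1, so 6 is a primitive root.
So 6 is the smallest generator of (Z/41Z)^×.

6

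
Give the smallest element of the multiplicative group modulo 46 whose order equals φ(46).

φ(46) = φ(2)·φ(23) = 1·22 = 22 = 2 · 11.
Test candidates g = 2, 3, … against the prime factors q ∈ {2, 11} of φ(46): g is a generator iff g^(22/q) ≢ 1 for every such q.
g = 2: gcd(2, 46) = 2 > 1, not a unit — skip.
g = 3: 3^11 ≡ 1 — hits 1, so not a primitive root.
g = 4: gcd(4, 46) = 2 > 1, not a unit — skip.
g = 5: 5^11 ≡ 45; 5^2 ≡ 25 — none is 1, so 5 is a primitive root.
Hence the least primitive root of 46 is 5.

5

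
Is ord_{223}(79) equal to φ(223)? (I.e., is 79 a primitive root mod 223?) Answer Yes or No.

Yes

φ(223) = 223 − 1 = 222 = 2 · 3 · 37.
Test 79^(222/q) mod 223 for each prime factor q of 222:
79^111 ≡ 222 (mod 223)  [q = 2: ≢ 1 ✓]
79^74 ≡ 39 (mod 223)  [q = 3: ≢ 1 ✓]
79^6 ≡ 196 (mod 223)  [q = 37: ≢ 1 ✓]
Every test exponent gives a nontrivial residue, hence 79 generates the full group.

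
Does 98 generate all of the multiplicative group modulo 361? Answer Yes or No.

Yes

φ(361) = φ(19^2) = 19·(19−1) = 342 = 2 · 3^2 · 19.
Test 98^(342/q) mod 361 for each prime factor q of 342:
98^171 ≡ 360 (mod 361)  [q = 2: ≢ 1 ✓]
98^114 ≡ 292 (mod 361)  [q = 3: ≢ 1 ✓]
98^18 ≡ 191 (mod 361)  [q = 19: ≢ 1 ✓]
All checks pass, so 98 has order 342 and is a primitive root modulo 361.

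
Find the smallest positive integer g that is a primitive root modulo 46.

5

φ(46) = φ(2)·φ(23) = 1·22 = 22 = 2 · 11.
Test candidates g = 2, 3, … against the prime factors q ∈ {2, 11} of φ(46): g is a generator iff g^(22/q) ≢ 1 for every such q.
g = 2: gcd(2, 46) = 2 > 1, not a unit — skip.
g = 3: 3^11 ≡ 1 — hits 1, so not a primitive root.
g = 4: gcd(4, 46) = 2 > 1, not a unit — skip.
g = 5: 5^11 ≡ 45; 5^2 ≡ 25 — none is 1, so 5 is a primitive root.
So 5 is the smallest generator of (Z/46Z)^×.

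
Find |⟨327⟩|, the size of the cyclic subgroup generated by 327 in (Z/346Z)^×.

ord(327) | φ(346) = φ(2)·φ(173) = 1·172 = 172 = 2^2 · 43.
Divisors of 172: 1, 2, 4, 43, 86, 172.
Test each divisor d:
327^1 ≡ 327
327^2 ≡ 15
327^4 ≡ 225
327^43 ≡ 93
327^86 ≡ 345
327^172 ≡ 1
Hence ord(327) = 172.

172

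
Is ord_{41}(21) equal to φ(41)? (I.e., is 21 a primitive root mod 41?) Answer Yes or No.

φ(41) = 41 − 1 = 40 = 2^3 · 5.
An element g generates (Z/41Z)^× iff g^(40/q) ≢ 1 (mod 41) for each prime q ∈ {2, 5}.
21^20 ≡ 1 (mod 41)  [q = 2: ≡ 1 ✗]
21^8 ≡ 37 (mod 41)  [q = 5: ≢ 1 ✓]
The check at q = 2 fails, so 21 generates a proper subgroup.

No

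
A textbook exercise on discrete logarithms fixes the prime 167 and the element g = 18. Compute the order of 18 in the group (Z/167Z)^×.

83

ord(18) | φ(167) = 167 − 1 = 166 = 2 · 83.
Divisors of 166: 1, 2, 83, 166.
Compute 18^d (mod 167) for the divisors d until we hit 1:
18^1 ≡ 18 (mod 167)
18^2 ≡ 157 (mod 167)
18^83 ≡ 1 (mod 167) ✓
Therefore the multiplicative order of 18 modulo 167 is 83.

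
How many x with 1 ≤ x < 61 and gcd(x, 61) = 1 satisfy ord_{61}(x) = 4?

2

φ(61) = 61 − 1 = 60 = 2^2 · 3 · 5.
In a cyclic group of order 60, there are φ(d) elements of order d for each divisor d of 60, and zero for non-divisors.
4 = 2^2 divides 60, and φ(4) = 2.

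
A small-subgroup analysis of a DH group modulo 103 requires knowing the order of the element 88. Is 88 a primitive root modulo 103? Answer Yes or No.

Yes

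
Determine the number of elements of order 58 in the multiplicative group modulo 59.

φ(59) = 59 − 1 = 58 = 2 · 29.
(Z/59Z)^× is cyclic (|G| = 58); a cyclic group of order m has exactly φ(d) elements of each order d | m, and none otherwise.
58 = 2 · 29 divides 58, and φ(58) = 28.

28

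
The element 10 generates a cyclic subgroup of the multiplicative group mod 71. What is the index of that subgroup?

The order of 10 must divide φ(71) = 71 − 1 = 70 = 2 · 5 · 7.
Divisors of 70: 1, 2, 5, 7, 10, 14, 35, 70.
Test each divisor d:
10^1 ≡ 10 (mod 71)
10^2 ≡ 29 (mod 71)
10^5 ≡ 32 (mod 71)
10^7 ≡ 5 (mod 71)
10^10 ≡ 30 (mod 71)
10^14 ≡ 25 (mod 71)
10^35 ≡ 1 (mod 71) ✓
The order of 10 is 35, so the subgroup it generates has 35 elements.
[(Z/71Z)^× : ⟨10⟩] = 70/35 = 2.

2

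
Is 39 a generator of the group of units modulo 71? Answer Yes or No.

No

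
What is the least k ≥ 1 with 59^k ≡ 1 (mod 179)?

89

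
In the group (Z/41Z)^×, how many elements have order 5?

φ(41) = 41 − 1 = 40 = 2^3 · 5.
Since (Z/41Z)^× is cyclic of order 40, the number of elements of order d is φ(d) when d | 40 and 0 otherwise.
5 | 40, and φ(5) = 5 − 1 = 4.

4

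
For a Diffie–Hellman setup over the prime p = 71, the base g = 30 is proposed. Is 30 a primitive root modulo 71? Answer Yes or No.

No

φ(71) = 71 − 1 = 70 = 2 · 5 · 7.
It suffices to check that the order of 30 is not a proper divisor of 70: compute 30^(70/q) for q ∈ {2, 5, 7}.
30^35 ≡ 1 (mod 71)  [q = 2: ≡ 1 ✗]
30^14 ≡ 1 (mod 71)  [q = 5: ≡ 1 ✗]
30^10 ≡ 20 (mod 71)  [q = 7: ≢ 1 ✓]
Since 30^35 ≡ 1, the order of 30 divides 35 < 70, so 30 is not a primitive root.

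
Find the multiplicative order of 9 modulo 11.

5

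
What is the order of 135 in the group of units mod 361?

342

ord(135) | φ(361) = φ(19^2) = 19·(19−1) = 342 = 2 · 3^2 · 19.
Divisors of 342: 1, 2, 3, 6, 9, 18, 19, 38, 57, 114, 171, 342.
Compute 135^d (mod 361) for the divisors d until we hit 1:
135^1 ≡ 135 (mod 361)
135^2 ≡ 175 (mod 361)
135^3 ≡ 160 (mod 361)
135^6 ≡ 330 (mod 361)
135^9 ≡ 94 (mod 361)
135^18 ≡ 172 (mod 361)
135^19 ≡ 116 (mod 361)
135^38 ≡ 99 (mod 361)
135^57 ≡ 293 (mod 361)
135^114 ≡ 292 (mod 361)
135^171 ≡ 360 (mod 361)
135^342 ≡ 1 (mod 361) ✓
Hence ord(135) = 342.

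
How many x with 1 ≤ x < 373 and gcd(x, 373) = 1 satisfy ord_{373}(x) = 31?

30

φ(373) = 373 − 1 = 372 = 2^2 · 3 · 31.
Since (Z/373Z)^× is cyclic of order 372, the number of elements of order d is φ(d) when d | 372 and 0 otherwise.
31 | 372, and φ(31) = 31 − 1 = 30.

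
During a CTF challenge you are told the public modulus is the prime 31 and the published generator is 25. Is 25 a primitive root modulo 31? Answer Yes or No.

No

φ(31) = 31 − 1 = 30 = 2 · 3 · 5.
An element g generates (Z/31Z)^× iff g^(30/q) ≢ 1 (mod 31) for each prime q ∈ {2, 3, 5}.
25^15 ≡ 1 (mod 31)  [q = 2: ≡ 1 ✗]
25^10 ≡ 25 (mod 31)  [q = 3: ≢ 1 ✓]
25^6 ≡ 1 (mod 31)  [q = 5: ≡ 1 ✗]
The check at q = 2 fails, so 25 generates a proper subgroup.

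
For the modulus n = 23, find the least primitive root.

5

φ(23) = 23 − 1 = 22 = 2 · 11.
Test candidates g = 2, 3, … against the prime factors q ∈ {2, 11} of φ(23): g is a generator iff g^(22/q) ≢ 1 for every such q.
g = 2: 2^11 ≡ 1 — hits 1, so not a primitive root.
g = 3: 3^11 ≡ 1 — hits 1, so not a primitive root.
g = 4: 4^11 ≡ 1 — hits 1, so not a primitive root.
g = 5: 5^11 ≡ 22; 5^2 ≡ 2 — none is 1, so 5 is a primitive root.
So 5 is the smallest generator of (Z/23Z)^×.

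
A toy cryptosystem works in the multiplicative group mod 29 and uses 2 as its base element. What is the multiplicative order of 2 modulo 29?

28

The order of 2 must divide φ(29) = 29 − 1 = 28 = 2^2 · 7.
Divisors of 28: 1, 2, 4, 7, 14, 28.
Check 2^d mod 29 for each divisor in increasing order:
2^1 ≡ 2
2^2 ≡ 4
2^4 ≡ 16
2^7 ≡ 12
2^14 ≡ 28
2^28 ≡ 1
Therefore the multiplicative order of 2 modulo 29 is 28.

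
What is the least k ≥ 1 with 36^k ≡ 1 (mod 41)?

20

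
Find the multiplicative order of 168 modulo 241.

80

The order of 168 must divide φ(241) = 241 − 1 = 240 = 2^4 · 3 · 5.
Divisors of 240: 1, 2, 3, 4, 5, 6, 8, 10, 12, 15, 16, 20, 24, 30, 40, 48, 60, 80, 120, 240.
Evaluate successive powers at the divisors of 240:
168^1 ≡ 168 (mod 241)
168^2 ≡ 27 (mod 241)
168^3 ≡ 198 (mod 241)
168^4 ≡ 6 (mod 241)
168^5 ≡ 44 (mod 241)
168^6 ≡ 162 (mod 241)
168^8 ≡ 36 (mod 241)
168^10 ≡ 8 (mod 241)
168^12 ≡ 216 (mod 241)
168^15 ≡ 111 (mod 241)
168^16 ≡ 91 (mod 241)
168^20 ≡ 64 (mod 241)
168^24 ≡ 143 (mod 241)
168^30 ≡ 30 (mod 241)
168^40 ≡ 240 (mod 241)
168^48 ≡ 205 (mod 241)
168^60 ≡ 177 (mod 241)
168^80 ≡ 1 (mod 241) ✓
Therefore the multiplicative order of 168 modulo 241 is 80.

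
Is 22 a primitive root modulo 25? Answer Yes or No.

Yes

φ(25) = φ(5^2) = 5·(5−1) = 20 = 2^2 · 5.
Test 22^(20/q) mod 25 for each prime factor q of 20:
22^10 ≡ 24 (mod 25)  [q = 2: ≢ 1 ✓]
22^4 ≡ 6 (mod 25)  [q = 5: ≢ 1 ✓]
Every test exponent gives a nontrivial residue, hence 22 generates the full group.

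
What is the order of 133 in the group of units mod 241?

120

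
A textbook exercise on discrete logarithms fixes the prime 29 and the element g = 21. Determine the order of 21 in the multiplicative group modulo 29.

Since 21 ∈ (Z/29Z)^×, its order divides φ(29) = 29 − 1 = 28 = 2^2 · 7.
Divisors of 28: 1, 2, 4, 7, 14, 28.
Compute 21^d (mod 29) for the divisors d until we hit 1:
21^1 ≡ 21
21^2 ≡ 6
21^4 ≡ 7
21^7 ≡ 12
21^14 ≡ 28
21^28 ≡ 1
The smallest such exponent is 28, so the order of 21 is 28.

28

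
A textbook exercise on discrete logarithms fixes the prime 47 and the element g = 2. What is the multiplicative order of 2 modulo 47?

23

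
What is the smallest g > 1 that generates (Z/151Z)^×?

φ(151) = 151 − 1 = 150 = 2 · 3 · 5^2.
Test candidates g = 2, 3, … against the prime factors q ∈ {2, 3, 5} of φ(151): g is a generator iff g^(150/q) ≢ 1 for every such q.
g = 2: 2^75 ≡ 1 — hits 1, so not a primitive root.
g = 3: 3^75 ≡ 150; 3^50 ≡ 1 — hits 1, so not a primitive root.
g = 4: 4^75 ≡ 1 — hits 1, so not a primitive root.
g = 5: 5^75 ≡ 1 — hits 1, so not a primitive root.
g = 6: 6^75 ≡ 150; 6^50 ≡ 32; 6^30 ≡ 59 — none is 1, so 6 is a primitive root.
So 6 is the smallest generator of (Z/151Z)^×.

6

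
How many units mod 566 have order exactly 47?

φ(566) = φ(2)·φ(283) = 1·282 = 282 = 2 · 3 · 47.
(Z/566Z)^× is cyclic (|G| = 282); a cyclic group of order m has exactly φ(d) elements of each order d | m, and none otherwise.
47 | 282, and φ(47) = 47 − 1 = 46.

46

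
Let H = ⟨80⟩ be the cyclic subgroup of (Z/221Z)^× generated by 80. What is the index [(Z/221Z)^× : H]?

4

Since 80 ∈ (Z/221Z)^×, its order divides φ(221) = φ(13·17) = (13−1)·(17−1) = 12·16 = 192 = 2^6 · 3.
Divisors of 192: 1, 2, 3, 4, 6, 8, 12, 16, 24, 32, 48, 64, 96, 192.
Evaluate successive powers at the divisors of 192:
80^1 ≡ 80 (mod 221)
80^2 ≡ 212 (mod 221)
80^3 ≡ 164 (mod 221)
80^4 ≡ 81 (mod 221)
80^6 ≡ 155 (mod 221)
80^8 ≡ 152 (mod 221)
80^12 ≡ 157 (mod 221)
80^16 ≡ 120 (mod 221)
80^24 ≡ 118 (mod 221)
80^32 ≡ 35 (mod 221)
80^48 ≡ 1 (mod 221) ✓
So ord_221(80) = 48, hence |⟨80⟩| = 48.
Index = |(Z/221Z)^×| / |⟨80⟩| = 192 / 48 = 4.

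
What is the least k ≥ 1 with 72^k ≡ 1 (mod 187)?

ord(72) | φ(187) = φ(11·17) = (11−1)·(17−1) = 10·16 = 160 = 2^5 · 5.
Divisors of 160: 1, 2, 4, 5, 8, 10, 16, 20, 32, 40, 80, 160.
Evaluate successive powers at the divisors of 160:
72^1 ≡ 72
72^2 ≡ 135
72^4 ≡ 86
72^5 ≡ 21
72^8 ≡ 103
72^10 ≡ 67
72^16 ≡ 137
72^20 ≡ 1
Therefore the multiplicative order of 72 modulo 187 is 20.

20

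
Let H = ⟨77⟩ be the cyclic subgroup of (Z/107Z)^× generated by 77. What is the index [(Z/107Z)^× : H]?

1

The order of 77 must divide φ(107) = 107 − 1 = 106 = 2 · 53.
Divisors of 106: 1, 2, 53, 106.
Compute 77^d (mod 107) for the divisors d until we hit 1:
77^1 ≡ 77 (mod 107)
77^2 ≡ 44 (mod 107)
77^53 ≡ 106 (mod 107)
77^106 ≡ 1 (mod 107) ✓
Thus |⟨77⟩| = ord(77) = 106.
The index is φ(107) / ord(77) = 106 / 106 = 1.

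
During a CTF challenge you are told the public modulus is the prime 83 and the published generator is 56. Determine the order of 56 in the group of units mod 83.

The order of 56 must divide φ(83) = 83 − 1 = 82 = 2 · 41.
Divisors of 82: 1, 2, 41, 82.
Test each divisor d:
56^1 ≡ 56 (mod 83)
56^2 ≡ 65 (mod 83)
56^41 ≡ 82 (mod 83)
56^82 ≡ 1 (mod 83) ✓
Hence ord(56) = 82.

82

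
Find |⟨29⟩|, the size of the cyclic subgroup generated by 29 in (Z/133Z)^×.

18

Since 29 ∈ (Z/133Z)^×, its order divides φ(133) = φ(7·19) = (7−1)·(19−1) = 6·18 = 108 = 2^2 · 3^3.
Divisors of 108: 1, 2, 3, 4, 6, 9, 12, 18, 27, 36, 54, 108.
Compute 29^d (mod 133) for the divisors d until we hit 1:
29^1 ≡ 29 (mod 133)
29^2 ≡ 43 (mod 133)
29^3 ≡ 50 (mod 133)
29^4 ≡ 120 (mod 133)
29^6 ≡ 106 (mod 133)
29^9 ≡ 113 (mod 133)
29^12 ≡ 64 (mod 133)
29^18 ≡ 1 (mod 133) ✓
The smallest such exponent is 18, so the order of 29 is 18.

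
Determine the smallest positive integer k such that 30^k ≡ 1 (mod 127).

63

ord(30) | φ(127) = 127 − 1 = 126 = 2 · 3^2 · 7.
Divisors of 126: 1, 2, 3, 6, 7, 9, 14, 18, 21, 42, 63, 126.
Test each divisor d:
30^1 ≡ 30
30^2 ≡ 11
30^3 ≡ 76
30^6 ≡ 61
30^7 ≡ 52
30^9 ≡ 64
30^14 ≡ 37
30^18 ≡ 32
30^21 ≡ 19
30^42 ≡ 107
30^63 ≡ 1
Therefore the multiplicative order of 30 modulo 127 is 63.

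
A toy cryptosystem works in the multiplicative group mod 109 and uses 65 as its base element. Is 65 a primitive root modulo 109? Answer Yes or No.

Yes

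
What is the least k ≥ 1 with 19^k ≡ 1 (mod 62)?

15

Since 19 ∈ (Z/62Z)^×, its order divides φ(62) = φ(2)·φ(31) = 1·30 = 30 = 2 · 3 · 5.
Divisors of 30: 1, 2, 3, 5, 6, 10, 15, 30.
Test each divisor d:
19^1 ≡ 19 (mod 62)
19^2 ≡ 51 (mod 62)
19^3 ≡ 39 (mod 62)
19^5 ≡ 5 (mod 62)
19^6 ≡ 33 (mod 62)
19^10 ≡ 25 (mod 62)
19^15 ≡ 1 (mod 62) ✓
Therefore the multiplicative order of 19 modulo 62 is 15.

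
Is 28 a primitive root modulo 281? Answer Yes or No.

φ(281) = 281 − 1 = 280 = 2^3 · 5 · 7.
It suffices to check that the order of 28 is not a proper divisor of 280: compute 28^(280/q) for q ∈ {2, 5, 7}.
28^140 ≡ 1 (mod 281)  [q = 2: ≡ 1 ✗]
28^56 ≡ 1 (mod 281)  [q = 5: ≡ 1 ✗]
28^40 ≡ 181 (mod 281)  [q = 7: ≢ 1 ✓]
28^140 ≡ 1 shows ord(28) | 140, strictly less than φ(281); not a primitive root.

No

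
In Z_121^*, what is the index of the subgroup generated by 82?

2

Since 82 ∈ (Z/121Z)^×, its order divides φ(121) = φ(11^2) = 11·(11−1) = 110 = 2 · 5 · 11.
Divisors of 110: 1, 2, 5, 10, 11, 22, 55, 110.
Test each divisor d:
82^1 ≡ 82 (mod 121)
82^2 ≡ 69 (mod 121)
82^5 ≡ 56 (mod 121)
82^10 ≡ 111 (mod 121)
82^11 ≡ 27 (mod 121)
82^22 ≡ 3 (mod 121)
82^55 ≡ 1 (mod 121) ✓
Thus |⟨82⟩| = ord(82) = 55.
The index is φ(121) / ord(82) = 110 / 55 = 2.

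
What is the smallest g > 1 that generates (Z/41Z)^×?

6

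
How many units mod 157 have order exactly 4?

φ(157) = 157 − 1 = 156 = 2^2 · 3 · 13.
In a cyclic group of order 156, there are φ(d) elements of order d for each divisor d of 156, and zero for non-divisors.
4 = 2^2 divides 156, and φ(4) = 2.

2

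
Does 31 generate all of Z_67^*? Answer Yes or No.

Yes

φ(67) = 67 − 1 = 66 = 2 · 3 · 11.
It suffices to check that the order of 31 is not a proper divisor of 66: compute 31^(66/q) for q ∈ {2, 3, 11}.
31^33 ≡ 66 (mod 67)  [q = 2: ≢ 1 ✓]
31^22 ≡ 29 (mod 67)  [q = 3: ≢ 1 ✓]
31^6 ≡ 40 (mod 67)  [q = 11: ≢ 1 ✓]
Every test exponent gives a nontrivial residue, hence 31 generates the full group.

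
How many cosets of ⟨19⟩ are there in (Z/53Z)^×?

1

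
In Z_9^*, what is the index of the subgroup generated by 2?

1

Since 2 ∈ (Z/9Z)^×, its order divides φ(9) = φ(3^2) = 3·(3−1) = 6 = 2 · 3.
Divisors of 6: 1, 2, 3, 6.
Evaluate successive powers at the divisors of 6:
2^1 ≡ 2 (mod 9)
2^2 ≡ 4 (mod 9)
2^3 ≡ 8 (mod 9)
2^6 ≡ 1 (mod 9) ✓
The order of 2 is 6, so the subgroup it generates has 6 elements.
The index is φ(9) / ord(2) = 6 / 6 = 1.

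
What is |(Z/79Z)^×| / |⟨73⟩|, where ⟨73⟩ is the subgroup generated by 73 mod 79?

Since 73 ∈ (Z/79Z)^×, its order divides φ(79) = 79 − 1 = 78 = 2 · 3 · 13.
Divisors of 78: 1, 2, 3, 6, 13, 26, 39, 78.
Test each divisor d:
73^1 ≡ 73 (mod 79)
73^2 ≡ 36 (mod 79)
73^3 ≡ 21 (mod 79)
73^6 ≡ 46 (mod 79)
73^13 ≡ 23 (mod 79)
73^26 ≡ 55 (mod 79)
73^39 ≡ 1 (mod 79) ✓
Thus |⟨73⟩| = ord(73) = 39.
[(Z/79Z)^× : ⟨73⟩] = 78/39 = 2.

2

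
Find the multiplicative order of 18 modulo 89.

ord(18) | φ(89) = 89 − 1 = 88 = 2^3 · 11.
Divisors of 88: 1, 2, 4, 8, 11, 22, 44, 88.
Test each divisor d:
18^1 ≡ 18
18^2 ≡ 57
18^4 ≡ 45
18^8 ≡ 67
18^11 ≡ 34
18^22 ≡ 88
18^44 ≡ 1
Hence ord(18) = 44.

44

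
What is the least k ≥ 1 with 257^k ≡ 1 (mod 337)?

336

Since 257 ∈ (Z/337Z)^×, its order divides φ(337) = 337 − 1 = 336 = 2^4 · 3 · 7.
Divisors of 336: 1, 2, 3, 4, 6, 7, 8, 12, 14, 16, 21, 24, 28, 42, 48, 56, 84, 112, 168, 336.
Evaluate successive powers at the divisors of 336:
257^1 ≡ 257
257^2 ≡ 334
257^3 ≡ 240
257^4 ≡ 9
257^6 ≡ 310
257^7 ≡ 138
257^8 ≡ 81
257^12 ≡ 55
257^14 ≡ 172
257^16 ≡ 158
257^21 ≡ 146
257^24 ≡ 329
257^28 ≡ 265
257^42 ≡ 85
257^48 ≡ 64
257^56 ≡ 129
257^84 ≡ 148
257^112 ≡ 128
257^168 ≡ 336
257^336 ≡ 1
Hence ord(257) = 336.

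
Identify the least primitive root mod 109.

6

φ(109) = 109 − 1 = 108 = 2^2 · 3^3.
g is a primitive root iff g^(108/q) ≢ 1 (mod 109) for each prime q ∈ {2, 3}.
g = 2: 2^54 ≡ 108; 2^36 ≡ 1 — hits 1, so not a primitive root.
g = 3: 3^54 ≡ 1 — hits 1, so not a primitive root.
g = 4: 4^54 ≡ 1 — hits 1, so not a primitive root.
g = 5: 5^54 ≡ 1 — hits 1, so not a primitive root.
g = 6: 6^54 ≡ 108; 6^36 ≡ 63 — none is 1, so 6 is a primitive root.
The smallest primitive root modulo 109 is 6.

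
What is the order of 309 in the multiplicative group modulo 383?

Since 309 ∈ (Z/383Z)^×, its order divides φ(383) = 383 − 1 = 382 = 2 · 191.
Divisors of 382: 1, 2, 191, 382.
Check 309^d mod 383 for each divisor in increasing order:
309^1 ≡ 309
309^2 ≡ 114
309^191 ≡ 1
Therefore the multiplicative order of 309 modulo 383 is 191.

191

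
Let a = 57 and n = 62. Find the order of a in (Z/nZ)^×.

ord(57) | φ(62) = φ(2)·φ(31) = 1·30 = 30 = 2 · 3 · 5.
Divisors of 30: 1, 2, 3, 5, 6, 10, 15, 30.
Evaluate successive powers at the divisors of 30:
57^1 ≡ 57 (mod 62)
57^2 ≡ 25 (mod 62)
57^3 ≡ 61 (mod 62)
57^5 ≡ 37 (mod 62)
57^6 ≡ 1 (mod 62) ✓
Therefore the multiplicative order of 57 modulo 62 is 6.

6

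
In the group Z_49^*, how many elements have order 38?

φ(49) = φ(7^2) = 7·(7−1) = 42 = 2 · 3 · 7.
In a cyclic group of order 42, there are φ(d) elements of order d for each divisor d of 42, and zero for non-divisors.
38 does not divide 42, so no element of (Z/49Z)^× has order 38.

0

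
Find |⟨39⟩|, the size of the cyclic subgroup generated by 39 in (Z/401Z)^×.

5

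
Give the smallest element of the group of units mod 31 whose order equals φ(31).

3

φ(31) = 31 − 1 = 30 = 2 · 3 · 5.
Test candidates g = 2, 3, … against the prime factors q ∈ {2, 3, 5} of φ(31): g is a generator iff g^(30/q) ≢ 1 for every such q.
g = 2: 2^15 ≡ 1 — hits 1, so not a primitive root.
g = 3: 3^15 ≡ 30; 3^10 ≡ 25; 3^6 ≡ 16 — none is 1, so 3 is a primitive root.
Hence the least primitive root of 31 is 3.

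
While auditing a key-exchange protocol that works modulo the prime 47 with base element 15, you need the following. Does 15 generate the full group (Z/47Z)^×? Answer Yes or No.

Yes

φ(47) = 47 − 1 = 46 = 2 · 23.
Test 15^(46/q) mod 47 for each prime factor q of 46:
15^23 ≡ 46 (mod 47)  [q = 2: ≢ 1 ✓]
15^2 ≡ 37 (mod 47)  [q = 23: ≢ 1 ✓]
None equal 1, so ord_47(15) = 46: 15 is a primitive root.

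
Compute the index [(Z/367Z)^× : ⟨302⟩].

2

By Lagrange's theorem, ord_367(302) divides φ(367) = 367 − 1 = 366 = 2 · 3 · 61.
Divisors of 366: 1, 2, 3, 6, 61, 122, 183, 366.
Test each divisor d:
302^1 ≡ 302 (mod 367)
302^2 ≡ 188 (mod 367)
302^3 ≡ 258 (mod 367)
302^6 ≡ 137 (mod 367)
302^61 ≡ 83 (mod 367)
302^122 ≡ 283 (mod 367)
302^183 ≡ 1 (mod 367) ✓
The order of 302 is 183, so the subgroup it generates has 183 elements.
[(Z/367Z)^× : ⟨302⟩] = 366/183 = 2.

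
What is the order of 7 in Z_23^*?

22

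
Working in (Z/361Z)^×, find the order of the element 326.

342

ord(326) | φ(361) = φ(19^2) = 19·(19−1) = 342 = 2 · 3^2 · 19.
Divisors of 342: 1, 2, 3, 6, 9, 18, 19, 38, 57, 114, 171, 342.
Check 326^d mod 361 for each divisor in increasing order:
326^1 ≡ 326
326^2 ≡ 142
326^3 ≡ 84
326^6 ≡ 197
326^9 ≡ 303
326^18 ≡ 115
326^19 ≡ 307
326^38 ≡ 28
326^57 ≡ 293
326^114 ≡ 292
326^171 ≡ 360
326^342 ≡ 1
The smallest such exponent is 342, so the order of 326 is 342.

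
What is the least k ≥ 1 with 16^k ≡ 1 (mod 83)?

41

The order of 16 must divide φ(83) = 83 − 1 = 82 = 2 · 41.
Divisors of 82: 1, 2, 41, 82.
Evaluate successive powers at the divisors of 82:
16^1 ≡ 16
16^2 ≡ 7
16^41 ≡ 1
Hence ord(16) = 41.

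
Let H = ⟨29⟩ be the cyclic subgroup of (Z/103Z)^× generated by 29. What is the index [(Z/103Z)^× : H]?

2

The order of 29 must divide φ(103) = 103 − 1 = 102 = 2 · 3 · 17.
Divisors of 102: 1, 2, 3, 6, 17, 34, 51, 102.
Evaluate successive powers at the divisors of 102:
29^1 ≡ 29
29^2 ≡ 17
29^3 ≡ 81
29^6 ≡ 72
29^17 ≡ 56
29^34 ≡ 46
29^51 ≡ 1
The order of 29 is 51, so the subgroup it generates has 51 elements.
The index is φ(103) / ord(29) = 102 / 51 = 2.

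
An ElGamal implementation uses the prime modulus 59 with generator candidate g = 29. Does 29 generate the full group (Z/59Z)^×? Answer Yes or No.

φ(59) = 59 − 1 = 58 = 2 · 29.
An element g generates (Z/59Z)^× iff g^(58/q) ≢ 1 (mod 59) for each prime q ∈ {2, 29}.
29^29 ≡ 1 (mod 59)  [q = 2: ≡ 1 ✗]
29^2 ≡ 15 (mod 59)  [q = 29: ≢ 1 ✓]
29^29 ≡ 1 shows ord(29) | 29, strictly less than φ(59); not a primitive root.

No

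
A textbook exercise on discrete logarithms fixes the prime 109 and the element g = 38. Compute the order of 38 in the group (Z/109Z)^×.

The order of 38 must divide φ(109) = 109 − 1 = 108 = 2^2 · 3^3.
Divisors of 108: 1, 2, 3, 4, 6, 9, 12, 18, 27, 36, 54, 108.
Check 38^d mod 109 for each divisor in increasing order:
38^1 ≡ 38
38^2 ≡ 27
38^3 ≡ 45
38^4 ≡ 75
38^6 ≡ 63
38^9 ≡ 1
So ord_109(38) = 9.

9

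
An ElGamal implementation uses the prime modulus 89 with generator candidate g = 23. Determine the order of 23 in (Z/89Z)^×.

88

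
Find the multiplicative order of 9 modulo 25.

10

By Lagrange's theorem, ord_25(9) divides φ(25) = φ(5^2) = 5·(5−1) = 20 = 2^2 · 5.
Divisors of 20: 1, 2, 4, 5, 10, 20.
Test each divisor d:
9^1 ≡ 9
9^2 ≡ 6
9^4 ≡ 11
9^5 ≡ 24
9^10 ≡ 1
So ord_25(9) = 10.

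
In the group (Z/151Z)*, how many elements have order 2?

φ(151) = 151 − 1 = 150 = 2 · 3 · 5^2.
(Z/151Z)^× is cyclic (|G| = 150); a cyclic group of order m has exactly φ(d) elements of each order d | m, and none otherwise.
2 | 150, and φ(2) = 2 − 1 = 1.

1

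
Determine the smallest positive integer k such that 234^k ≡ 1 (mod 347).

346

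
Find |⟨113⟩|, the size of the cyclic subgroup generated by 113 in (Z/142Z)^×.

ord(113) | φ(142) = φ(2)·φ(71) = 1·70 = 70 = 2 · 5 · 7.
Divisors of 70: 1, 2, 5, 7, 10, 14, 35, 70.
Evaluate successive powers at the divisors of 70:
113^1 ≡ 113 (mod 142)
113^2 ≡ 131 (mod 142)
113^5 ≡ 41 (mod 142)
113^7 ≡ 117 (mod 142)
113^10 ≡ 119 (mod 142)
113^14 ≡ 57 (mod 142)
113^35 ≡ 141 (mod 142)
113^70 ≡ 1 (mod 142) ✓
Hence ord(113) = 70.

70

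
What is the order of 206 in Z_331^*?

110

ord(206) | φ(331) = 331 − 1 = 330 = 2 · 3 · 5 · 11.
Divisors of 330: 1, 2, 3, 5, 6, 10, 11, 15, 22, 30, 33, 55, 66, 110, 165, 330.
Check 206^d mod 331 for each divisor in increasing order:
206^1 ≡ 206 (mod 331)
206^2 ≡ 68 (mod 331)
206^3 ≡ 106 (mod 331)
206^5 ≡ 257 (mod 331)
206^6 ≡ 313 (mod 331)
206^10 ≡ 180 (mod 331)
206^11 ≡ 8 (mod 331)
206^15 ≡ 251 (mod 331)
206^22 ≡ 64 (mod 331)
206^30 ≡ 111 (mod 331)
206^33 ≡ 181 (mod 331)
206^55 ≡ 330 (mod 331)
206^66 ≡ 323 (mod 331)
206^110 ≡ 1 (mod 331) ✓
The smallest such exponent is 110, so the order of 206 is 110.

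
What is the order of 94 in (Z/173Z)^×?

The order of 94 must divide φ(173) = 173 − 1 = 172 = 2^2 · 43.
Divisors of 172: 1, 2, 4, 43, 86, 172.
Evaluate successive powers at the divisors of 172:
94^1 ≡ 94 (mod 173)
94^2 ≡ 13 (mod 173)
94^4 ≡ 169 (mod 173)
94^43 ≡ 80 (mod 173)
94^86 ≡ 172 (mod 173)
94^172 ≡ 1 (mod 173) ✓
Therefore the multiplicative order of 94 modulo 173 is 172.

172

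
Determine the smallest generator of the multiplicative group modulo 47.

φ(47) = 47 − 1 = 46 = 2 · 23.
g is a primitive root iff g^(46/q) ≢ 1 (mod 47) for each prime q ∈ {2, 23}.
g = 2: 2^23 ≡ 1 — hits 1, so not a primitive root.
g = 3: 3^23 ≡ 1 — hits 1, so not a primitive root.
g = 4: 4^23 ≡ 1 — hits 1, so not a primitive root.
g = 5: 5^23 ≡ 46; 5^2 ≡ 25 — none is 1, so 5 is a primitive root.
Hence the least primitive root of 47 is 5.

5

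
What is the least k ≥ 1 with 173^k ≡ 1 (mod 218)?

6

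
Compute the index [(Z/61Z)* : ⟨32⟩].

Since 32 ∈ (Z/61Z)^×, its order divides φ(61) = 61 − 1 = 60 = 2^2 · 3 · 5.
Divisors of 60: 1, 2, 3, 4, 5, 6, 10, 12, 15, 20, 30, 60.
Compute 32^d (mod 61) for the divisors d until we hit 1:
32^1 ≡ 32 (mod 61)
32^2 ≡ 48 (mod 61)
32^3 ≡ 11 (mod 61)
32^4 ≡ 47 (mod 61)
32^5 ≡ 40 (mod 61)
32^6 ≡ 60 (mod 61)
32^10 ≡ 14 (mod 61)
32^12 ≡ 1 (mod 61) ✓
The order of 32 is 12, so the subgroup it generates has 12 elements.
[(Z/61Z)^× : ⟨32⟩] = 60/12 = 5.

5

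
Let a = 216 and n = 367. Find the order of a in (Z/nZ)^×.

122

By Lagrange's theorem, ord_367(216) divides φ(367) = 367 − 1 = 366 = 2 · 3 · 61.
Divisors of 366: 1, 2, 3, 6, 61, 122, 183, 366.
Check 216^d mod 367 for each divisor in increasing order:
216^1 ≡ 216 (mod 367)
216^2 ≡ 47 (mod 367)
216^3 ≡ 243 (mod 367)
216^6 ≡ 329 (mod 367)
216^61 ≡ 366 (mod 367)
216^122 ≡ 1 (mod 367) ✓
The smallest such exponent is 122, so the order of 216 is 122.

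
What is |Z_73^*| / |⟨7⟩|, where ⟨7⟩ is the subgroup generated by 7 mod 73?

3

Since 7 ∈ (Z/73Z)^×, its order divides φ(73) = 73 − 1 = 72 = 2^3 · 3^2.
Divisors of 72: 1, 2, 3, 4, 6, 8, 9, 12, 18, 24, 36, 72.
Test each divisor d:
7^1 ≡ 7 (mod 73)
7^2 ≡ 49 (mod 73)
7^3 ≡ 51 (mod 73)
7^4 ≡ 65 (mod 73)
7^6 ≡ 46 (mod 73)
7^8 ≡ 64 (mod 73)
7^9 ≡ 10 (mod 73)
7^12 ≡ 72 (mod 73)
7^18 ≡ 27 (mod 73)
7^24 ≡ 1 (mod 73) ✓
The order of 7 is 24, so the subgroup it generates has 24 elements.
[(Z/73Z)^× : ⟨7⟩] = 72/24 = 3.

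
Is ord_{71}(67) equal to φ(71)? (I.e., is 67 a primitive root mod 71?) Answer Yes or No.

Yes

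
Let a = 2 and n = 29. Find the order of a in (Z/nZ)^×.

28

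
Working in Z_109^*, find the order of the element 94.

Since 94 ∈ (Z/109Z)^×, its order divides φ(109) = 109 − 1 = 108 = 2^2 · 3^3.
Divisors of 108: 1, 2, 3, 4, 6, 9, 12, 18, 27, 36, 54, 108.
Evaluate successive powers at the divisors of 108:
94^1 ≡ 94 (mod 109)
94^2 ≡ 7 (mod 109)
94^3 ≡ 4 (mod 109)
94^4 ≡ 49 (mod 109)
94^6 ≡ 16 (mod 109)
94^9 ≡ 64 (mod 109)
94^12 ≡ 38 (mod 109)
94^18 ≡ 63 (mod 109)
94^27 ≡ 108 (mod 109)
94^36 ≡ 45 (mod 109)
94^54 ≡ 1 (mod 109) ✓
Hence ord(94) = 54.

54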